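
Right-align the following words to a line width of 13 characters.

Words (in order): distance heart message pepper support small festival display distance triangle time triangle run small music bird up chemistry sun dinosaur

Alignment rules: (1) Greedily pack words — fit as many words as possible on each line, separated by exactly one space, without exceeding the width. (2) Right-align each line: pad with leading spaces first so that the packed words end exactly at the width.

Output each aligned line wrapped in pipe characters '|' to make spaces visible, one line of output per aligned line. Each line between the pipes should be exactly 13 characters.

Line 1: ['distance'] (min_width=8, slack=5)
Line 2: ['heart', 'message'] (min_width=13, slack=0)
Line 3: ['pepper'] (min_width=6, slack=7)
Line 4: ['support', 'small'] (min_width=13, slack=0)
Line 5: ['festival'] (min_width=8, slack=5)
Line 6: ['display'] (min_width=7, slack=6)
Line 7: ['distance'] (min_width=8, slack=5)
Line 8: ['triangle', 'time'] (min_width=13, slack=0)
Line 9: ['triangle', 'run'] (min_width=12, slack=1)
Line 10: ['small', 'music'] (min_width=11, slack=2)
Line 11: ['bird', 'up'] (min_width=7, slack=6)
Line 12: ['chemistry', 'sun'] (min_width=13, slack=0)
Line 13: ['dinosaur'] (min_width=8, slack=5)

Answer: |     distance|
|heart message|
|       pepper|
|support small|
|     festival|
|      display|
|     distance|
|triangle time|
| triangle run|
|  small music|
|      bird up|
|chemistry sun|
|     dinosaur|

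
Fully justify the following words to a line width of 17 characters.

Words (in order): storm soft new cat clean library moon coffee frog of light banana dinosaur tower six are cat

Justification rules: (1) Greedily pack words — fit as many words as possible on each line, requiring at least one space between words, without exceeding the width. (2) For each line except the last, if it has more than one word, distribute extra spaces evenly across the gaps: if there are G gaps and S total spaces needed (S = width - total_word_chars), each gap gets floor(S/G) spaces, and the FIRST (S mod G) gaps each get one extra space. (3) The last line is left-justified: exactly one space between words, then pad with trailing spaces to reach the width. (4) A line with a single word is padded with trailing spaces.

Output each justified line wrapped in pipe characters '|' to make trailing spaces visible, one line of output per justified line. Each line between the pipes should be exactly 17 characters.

Answer: |storm   soft  new|
|cat clean library|
|moon  coffee frog|
|of  light  banana|
|dinosaur    tower|
|six are cat      |

Derivation:
Line 1: ['storm', 'soft', 'new'] (min_width=14, slack=3)
Line 2: ['cat', 'clean', 'library'] (min_width=17, slack=0)
Line 3: ['moon', 'coffee', 'frog'] (min_width=16, slack=1)
Line 4: ['of', 'light', 'banana'] (min_width=15, slack=2)
Line 5: ['dinosaur', 'tower'] (min_width=14, slack=3)
Line 6: ['six', 'are', 'cat'] (min_width=11, slack=6)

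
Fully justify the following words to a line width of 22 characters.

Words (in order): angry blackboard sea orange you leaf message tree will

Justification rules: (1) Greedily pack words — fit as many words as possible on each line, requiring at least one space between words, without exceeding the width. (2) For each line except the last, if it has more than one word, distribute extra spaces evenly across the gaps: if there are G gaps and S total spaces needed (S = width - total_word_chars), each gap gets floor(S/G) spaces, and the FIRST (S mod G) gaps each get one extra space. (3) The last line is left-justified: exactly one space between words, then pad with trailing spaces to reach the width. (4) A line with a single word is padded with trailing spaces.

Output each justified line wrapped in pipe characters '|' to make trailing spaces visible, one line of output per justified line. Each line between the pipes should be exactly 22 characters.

Line 1: ['angry', 'blackboard', 'sea'] (min_width=20, slack=2)
Line 2: ['orange', 'you', 'leaf'] (min_width=15, slack=7)
Line 3: ['message', 'tree', 'will'] (min_width=17, slack=5)

Answer: |angry  blackboard  sea|
|orange     you    leaf|
|message tree will     |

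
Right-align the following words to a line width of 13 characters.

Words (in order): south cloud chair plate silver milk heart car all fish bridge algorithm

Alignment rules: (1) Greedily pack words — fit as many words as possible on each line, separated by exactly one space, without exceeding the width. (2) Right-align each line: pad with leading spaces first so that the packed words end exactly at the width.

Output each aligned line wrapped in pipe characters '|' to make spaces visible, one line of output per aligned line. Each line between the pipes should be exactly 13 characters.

Answer: |  south cloud|
|  chair plate|
|  silver milk|
|heart car all|
|  fish bridge|
|    algorithm|

Derivation:
Line 1: ['south', 'cloud'] (min_width=11, slack=2)
Line 2: ['chair', 'plate'] (min_width=11, slack=2)
Line 3: ['silver', 'milk'] (min_width=11, slack=2)
Line 4: ['heart', 'car', 'all'] (min_width=13, slack=0)
Line 5: ['fish', 'bridge'] (min_width=11, slack=2)
Line 6: ['algorithm'] (min_width=9, slack=4)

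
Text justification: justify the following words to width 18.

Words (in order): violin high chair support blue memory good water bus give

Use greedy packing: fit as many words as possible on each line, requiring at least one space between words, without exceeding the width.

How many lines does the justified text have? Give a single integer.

Line 1: ['violin', 'high', 'chair'] (min_width=17, slack=1)
Line 2: ['support', 'blue'] (min_width=12, slack=6)
Line 3: ['memory', 'good', 'water'] (min_width=17, slack=1)
Line 4: ['bus', 'give'] (min_width=8, slack=10)
Total lines: 4

Answer: 4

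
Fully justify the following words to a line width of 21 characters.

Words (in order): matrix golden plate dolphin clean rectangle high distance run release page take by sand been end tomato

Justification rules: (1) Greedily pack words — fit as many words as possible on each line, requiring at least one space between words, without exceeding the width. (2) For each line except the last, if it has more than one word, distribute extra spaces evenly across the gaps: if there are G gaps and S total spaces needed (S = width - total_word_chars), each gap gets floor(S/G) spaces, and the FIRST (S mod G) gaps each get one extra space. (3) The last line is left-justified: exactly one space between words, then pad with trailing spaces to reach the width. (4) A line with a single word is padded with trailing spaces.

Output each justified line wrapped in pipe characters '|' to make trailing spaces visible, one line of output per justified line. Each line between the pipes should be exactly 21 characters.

Line 1: ['matrix', 'golden', 'plate'] (min_width=19, slack=2)
Line 2: ['dolphin', 'clean'] (min_width=13, slack=8)
Line 3: ['rectangle', 'high'] (min_width=14, slack=7)
Line 4: ['distance', 'run', 'release'] (min_width=20, slack=1)
Line 5: ['page', 'take', 'by', 'sand'] (min_width=17, slack=4)
Line 6: ['been', 'end', 'tomato'] (min_width=15, slack=6)

Answer: |matrix  golden  plate|
|dolphin         clean|
|rectangle        high|
|distance  run release|
|page   take  by  sand|
|been end tomato      |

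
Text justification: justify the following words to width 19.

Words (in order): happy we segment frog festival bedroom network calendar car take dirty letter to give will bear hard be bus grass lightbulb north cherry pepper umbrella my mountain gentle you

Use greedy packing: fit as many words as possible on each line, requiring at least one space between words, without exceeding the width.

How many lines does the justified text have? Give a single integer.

Answer: 11

Derivation:
Line 1: ['happy', 'we', 'segment'] (min_width=16, slack=3)
Line 2: ['frog', 'festival'] (min_width=13, slack=6)
Line 3: ['bedroom', 'network'] (min_width=15, slack=4)
Line 4: ['calendar', 'car', 'take'] (min_width=17, slack=2)
Line 5: ['dirty', 'letter', 'to'] (min_width=15, slack=4)
Line 6: ['give', 'will', 'bear', 'hard'] (min_width=19, slack=0)
Line 7: ['be', 'bus', 'grass'] (min_width=12, slack=7)
Line 8: ['lightbulb', 'north'] (min_width=15, slack=4)
Line 9: ['cherry', 'pepper'] (min_width=13, slack=6)
Line 10: ['umbrella', 'my'] (min_width=11, slack=8)
Line 11: ['mountain', 'gentle', 'you'] (min_width=19, slack=0)
Total lines: 11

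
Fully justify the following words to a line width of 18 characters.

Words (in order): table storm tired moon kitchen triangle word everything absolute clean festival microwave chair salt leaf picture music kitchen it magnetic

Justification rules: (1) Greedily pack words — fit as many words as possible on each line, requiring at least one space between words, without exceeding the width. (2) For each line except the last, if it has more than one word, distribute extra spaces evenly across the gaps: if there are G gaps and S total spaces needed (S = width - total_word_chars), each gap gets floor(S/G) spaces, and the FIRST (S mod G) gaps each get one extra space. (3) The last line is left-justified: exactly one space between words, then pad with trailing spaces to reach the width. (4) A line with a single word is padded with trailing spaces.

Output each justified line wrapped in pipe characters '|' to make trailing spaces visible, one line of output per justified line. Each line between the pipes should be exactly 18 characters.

Answer: |table  storm tired|
|moon       kitchen|
|triangle      word|
|everything        |
|absolute     clean|
|festival microwave|
|chair   salt  leaf|
|picture      music|
|kitchen         it|
|magnetic          |

Derivation:
Line 1: ['table', 'storm', 'tired'] (min_width=17, slack=1)
Line 2: ['moon', 'kitchen'] (min_width=12, slack=6)
Line 3: ['triangle', 'word'] (min_width=13, slack=5)
Line 4: ['everything'] (min_width=10, slack=8)
Line 5: ['absolute', 'clean'] (min_width=14, slack=4)
Line 6: ['festival', 'microwave'] (min_width=18, slack=0)
Line 7: ['chair', 'salt', 'leaf'] (min_width=15, slack=3)
Line 8: ['picture', 'music'] (min_width=13, slack=5)
Line 9: ['kitchen', 'it'] (min_width=10, slack=8)
Line 10: ['magnetic'] (min_width=8, slack=10)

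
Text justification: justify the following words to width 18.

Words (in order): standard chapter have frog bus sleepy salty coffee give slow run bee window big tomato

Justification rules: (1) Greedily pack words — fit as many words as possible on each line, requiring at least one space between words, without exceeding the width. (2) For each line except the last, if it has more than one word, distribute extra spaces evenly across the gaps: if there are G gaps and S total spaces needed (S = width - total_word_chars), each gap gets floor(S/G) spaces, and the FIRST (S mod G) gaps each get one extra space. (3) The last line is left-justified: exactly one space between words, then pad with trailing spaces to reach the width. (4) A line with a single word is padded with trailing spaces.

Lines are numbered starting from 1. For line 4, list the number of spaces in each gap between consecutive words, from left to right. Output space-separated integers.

Line 1: ['standard', 'chapter'] (min_width=16, slack=2)
Line 2: ['have', 'frog', 'bus'] (min_width=13, slack=5)
Line 3: ['sleepy', 'salty'] (min_width=12, slack=6)
Line 4: ['coffee', 'give', 'slow'] (min_width=16, slack=2)
Line 5: ['run', 'bee', 'window', 'big'] (min_width=18, slack=0)
Line 6: ['tomato'] (min_width=6, slack=12)

Answer: 2 2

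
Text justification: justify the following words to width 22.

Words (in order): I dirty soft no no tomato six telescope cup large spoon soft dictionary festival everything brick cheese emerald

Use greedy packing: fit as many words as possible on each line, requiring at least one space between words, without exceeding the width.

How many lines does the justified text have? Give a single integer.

Line 1: ['I', 'dirty', 'soft', 'no', 'no'] (min_width=18, slack=4)
Line 2: ['tomato', 'six', 'telescope'] (min_width=20, slack=2)
Line 3: ['cup', 'large', 'spoon', 'soft'] (min_width=20, slack=2)
Line 4: ['dictionary', 'festival'] (min_width=19, slack=3)
Line 5: ['everything', 'brick'] (min_width=16, slack=6)
Line 6: ['cheese', 'emerald'] (min_width=14, slack=8)
Total lines: 6

Answer: 6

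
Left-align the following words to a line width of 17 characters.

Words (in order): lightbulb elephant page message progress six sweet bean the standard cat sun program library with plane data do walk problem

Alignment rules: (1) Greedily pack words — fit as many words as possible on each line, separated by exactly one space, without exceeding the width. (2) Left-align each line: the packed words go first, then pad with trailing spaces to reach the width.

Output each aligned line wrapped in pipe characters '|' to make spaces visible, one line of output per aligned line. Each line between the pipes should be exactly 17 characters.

Answer: |lightbulb        |
|elephant page    |
|message progress |
|six sweet bean   |
|the standard cat |
|sun program      |
|library with     |
|plane data do    |
|walk problem     |

Derivation:
Line 1: ['lightbulb'] (min_width=9, slack=8)
Line 2: ['elephant', 'page'] (min_width=13, slack=4)
Line 3: ['message', 'progress'] (min_width=16, slack=1)
Line 4: ['six', 'sweet', 'bean'] (min_width=14, slack=3)
Line 5: ['the', 'standard', 'cat'] (min_width=16, slack=1)
Line 6: ['sun', 'program'] (min_width=11, slack=6)
Line 7: ['library', 'with'] (min_width=12, slack=5)
Line 8: ['plane', 'data', 'do'] (min_width=13, slack=4)
Line 9: ['walk', 'problem'] (min_width=12, slack=5)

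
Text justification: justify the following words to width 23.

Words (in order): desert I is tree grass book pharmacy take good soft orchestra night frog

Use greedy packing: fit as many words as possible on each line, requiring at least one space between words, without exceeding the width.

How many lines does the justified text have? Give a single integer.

Answer: 4

Derivation:
Line 1: ['desert', 'I', 'is', 'tree', 'grass'] (min_width=22, slack=1)
Line 2: ['book', 'pharmacy', 'take', 'good'] (min_width=23, slack=0)
Line 3: ['soft', 'orchestra', 'night'] (min_width=20, slack=3)
Line 4: ['frog'] (min_width=4, slack=19)
Total lines: 4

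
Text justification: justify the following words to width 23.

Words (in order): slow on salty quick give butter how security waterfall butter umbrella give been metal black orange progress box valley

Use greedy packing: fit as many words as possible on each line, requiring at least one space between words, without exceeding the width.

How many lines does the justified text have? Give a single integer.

Answer: 6

Derivation:
Line 1: ['slow', 'on', 'salty', 'quick'] (min_width=19, slack=4)
Line 2: ['give', 'butter', 'how'] (min_width=15, slack=8)
Line 3: ['security', 'waterfall'] (min_width=18, slack=5)
Line 4: ['butter', 'umbrella', 'give'] (min_width=20, slack=3)
Line 5: ['been', 'metal', 'black', 'orange'] (min_width=23, slack=0)
Line 6: ['progress', 'box', 'valley'] (min_width=19, slack=4)
Total lines: 6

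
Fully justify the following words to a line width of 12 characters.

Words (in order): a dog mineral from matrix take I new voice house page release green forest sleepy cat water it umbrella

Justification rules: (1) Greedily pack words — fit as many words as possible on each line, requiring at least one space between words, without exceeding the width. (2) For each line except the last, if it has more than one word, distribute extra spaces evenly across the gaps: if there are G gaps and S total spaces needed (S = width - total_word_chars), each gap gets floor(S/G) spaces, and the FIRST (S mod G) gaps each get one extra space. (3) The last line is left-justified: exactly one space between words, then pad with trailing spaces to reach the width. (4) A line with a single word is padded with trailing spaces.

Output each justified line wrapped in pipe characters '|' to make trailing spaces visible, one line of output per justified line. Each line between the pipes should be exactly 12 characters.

Answer: |a        dog|
|mineral from|
|matrix  take|
|I  new voice|
|house   page|
|release     |
|green forest|
|sleepy   cat|
|water     it|
|umbrella    |

Derivation:
Line 1: ['a', 'dog'] (min_width=5, slack=7)
Line 2: ['mineral', 'from'] (min_width=12, slack=0)
Line 3: ['matrix', 'take'] (min_width=11, slack=1)
Line 4: ['I', 'new', 'voice'] (min_width=11, slack=1)
Line 5: ['house', 'page'] (min_width=10, slack=2)
Line 6: ['release'] (min_width=7, slack=5)
Line 7: ['green', 'forest'] (min_width=12, slack=0)
Line 8: ['sleepy', 'cat'] (min_width=10, slack=2)
Line 9: ['water', 'it'] (min_width=8, slack=4)
Line 10: ['umbrella'] (min_width=8, slack=4)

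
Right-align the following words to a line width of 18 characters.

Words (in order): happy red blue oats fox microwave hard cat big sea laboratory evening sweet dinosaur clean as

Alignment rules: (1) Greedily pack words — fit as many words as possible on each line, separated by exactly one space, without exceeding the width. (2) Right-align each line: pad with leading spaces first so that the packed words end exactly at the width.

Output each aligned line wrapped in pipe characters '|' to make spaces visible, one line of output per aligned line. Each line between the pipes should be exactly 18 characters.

Answer: |    happy red blue|
|oats fox microwave|
|  hard cat big sea|
|laboratory evening|
|    sweet dinosaur|
|          clean as|

Derivation:
Line 1: ['happy', 'red', 'blue'] (min_width=14, slack=4)
Line 2: ['oats', 'fox', 'microwave'] (min_width=18, slack=0)
Line 3: ['hard', 'cat', 'big', 'sea'] (min_width=16, slack=2)
Line 4: ['laboratory', 'evening'] (min_width=18, slack=0)
Line 5: ['sweet', 'dinosaur'] (min_width=14, slack=4)
Line 6: ['clean', 'as'] (min_width=8, slack=10)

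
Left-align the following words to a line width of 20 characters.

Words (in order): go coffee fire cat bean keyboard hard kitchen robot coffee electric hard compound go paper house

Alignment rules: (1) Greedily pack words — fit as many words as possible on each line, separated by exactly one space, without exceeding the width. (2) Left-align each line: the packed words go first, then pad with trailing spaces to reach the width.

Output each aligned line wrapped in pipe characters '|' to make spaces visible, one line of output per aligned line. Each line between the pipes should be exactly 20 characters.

Line 1: ['go', 'coffee', 'fire', 'cat'] (min_width=18, slack=2)
Line 2: ['bean', 'keyboard', 'hard'] (min_width=18, slack=2)
Line 3: ['kitchen', 'robot', 'coffee'] (min_width=20, slack=0)
Line 4: ['electric', 'hard'] (min_width=13, slack=7)
Line 5: ['compound', 'go', 'paper'] (min_width=17, slack=3)
Line 6: ['house'] (min_width=5, slack=15)

Answer: |go coffee fire cat  |
|bean keyboard hard  |
|kitchen robot coffee|
|electric hard       |
|compound go paper   |
|house               |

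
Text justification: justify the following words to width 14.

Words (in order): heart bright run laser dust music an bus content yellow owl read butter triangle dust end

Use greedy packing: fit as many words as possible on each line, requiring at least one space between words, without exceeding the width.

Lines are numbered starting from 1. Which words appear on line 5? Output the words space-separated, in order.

Line 1: ['heart', 'bright'] (min_width=12, slack=2)
Line 2: ['run', 'laser', 'dust'] (min_width=14, slack=0)
Line 3: ['music', 'an', 'bus'] (min_width=12, slack=2)
Line 4: ['content', 'yellow'] (min_width=14, slack=0)
Line 5: ['owl', 'read'] (min_width=8, slack=6)
Line 6: ['butter'] (min_width=6, slack=8)
Line 7: ['triangle', 'dust'] (min_width=13, slack=1)
Line 8: ['end'] (min_width=3, slack=11)

Answer: owl read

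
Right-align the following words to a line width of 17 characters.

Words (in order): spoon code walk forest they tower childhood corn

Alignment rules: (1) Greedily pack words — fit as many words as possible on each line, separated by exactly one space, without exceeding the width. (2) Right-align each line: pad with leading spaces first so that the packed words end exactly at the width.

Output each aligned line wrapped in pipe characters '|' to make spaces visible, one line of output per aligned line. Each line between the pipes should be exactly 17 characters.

Answer: |  spoon code walk|
|forest they tower|
|   childhood corn|

Derivation:
Line 1: ['spoon', 'code', 'walk'] (min_width=15, slack=2)
Line 2: ['forest', 'they', 'tower'] (min_width=17, slack=0)
Line 3: ['childhood', 'corn'] (min_width=14, slack=3)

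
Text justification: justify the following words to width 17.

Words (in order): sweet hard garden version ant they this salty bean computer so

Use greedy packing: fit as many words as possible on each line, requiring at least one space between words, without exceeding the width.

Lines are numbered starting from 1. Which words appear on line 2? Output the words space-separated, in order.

Answer: version ant they

Derivation:
Line 1: ['sweet', 'hard', 'garden'] (min_width=17, slack=0)
Line 2: ['version', 'ant', 'they'] (min_width=16, slack=1)
Line 3: ['this', 'salty', 'bean'] (min_width=15, slack=2)
Line 4: ['computer', 'so'] (min_width=11, slack=6)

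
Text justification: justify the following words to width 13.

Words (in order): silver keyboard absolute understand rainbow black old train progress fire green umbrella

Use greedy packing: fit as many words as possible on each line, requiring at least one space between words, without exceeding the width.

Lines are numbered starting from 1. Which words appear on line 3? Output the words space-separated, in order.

Line 1: ['silver'] (min_width=6, slack=7)
Line 2: ['keyboard'] (min_width=8, slack=5)
Line 3: ['absolute'] (min_width=8, slack=5)
Line 4: ['understand'] (min_width=10, slack=3)
Line 5: ['rainbow', 'black'] (min_width=13, slack=0)
Line 6: ['old', 'train'] (min_width=9, slack=4)
Line 7: ['progress', 'fire'] (min_width=13, slack=0)
Line 8: ['green'] (min_width=5, slack=8)
Line 9: ['umbrella'] (min_width=8, slack=5)

Answer: absolute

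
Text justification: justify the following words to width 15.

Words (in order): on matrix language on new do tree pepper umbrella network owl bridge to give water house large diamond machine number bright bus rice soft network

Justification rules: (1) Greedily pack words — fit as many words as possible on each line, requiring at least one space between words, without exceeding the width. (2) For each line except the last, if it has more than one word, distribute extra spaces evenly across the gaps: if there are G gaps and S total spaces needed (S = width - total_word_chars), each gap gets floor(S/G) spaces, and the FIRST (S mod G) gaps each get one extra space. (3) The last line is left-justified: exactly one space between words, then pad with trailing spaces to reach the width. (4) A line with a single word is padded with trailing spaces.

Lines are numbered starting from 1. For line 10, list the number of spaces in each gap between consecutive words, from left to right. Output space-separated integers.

Line 1: ['on', 'matrix'] (min_width=9, slack=6)
Line 2: ['language', 'on', 'new'] (min_width=15, slack=0)
Line 3: ['do', 'tree', 'pepper'] (min_width=14, slack=1)
Line 4: ['umbrella'] (min_width=8, slack=7)
Line 5: ['network', 'owl'] (min_width=11, slack=4)
Line 6: ['bridge', 'to', 'give'] (min_width=14, slack=1)
Line 7: ['water', 'house'] (min_width=11, slack=4)
Line 8: ['large', 'diamond'] (min_width=13, slack=2)
Line 9: ['machine', 'number'] (min_width=14, slack=1)
Line 10: ['bright', 'bus', 'rice'] (min_width=15, slack=0)
Line 11: ['soft', 'network'] (min_width=12, slack=3)

Answer: 1 1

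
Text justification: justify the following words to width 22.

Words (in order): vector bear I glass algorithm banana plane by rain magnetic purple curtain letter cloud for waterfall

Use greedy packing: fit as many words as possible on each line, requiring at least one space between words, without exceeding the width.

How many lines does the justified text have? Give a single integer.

Line 1: ['vector', 'bear', 'I', 'glass'] (min_width=19, slack=3)
Line 2: ['algorithm', 'banana', 'plane'] (min_width=22, slack=0)
Line 3: ['by', 'rain', 'magnetic'] (min_width=16, slack=6)
Line 4: ['purple', 'curtain', 'letter'] (min_width=21, slack=1)
Line 5: ['cloud', 'for', 'waterfall'] (min_width=19, slack=3)
Total lines: 5

Answer: 5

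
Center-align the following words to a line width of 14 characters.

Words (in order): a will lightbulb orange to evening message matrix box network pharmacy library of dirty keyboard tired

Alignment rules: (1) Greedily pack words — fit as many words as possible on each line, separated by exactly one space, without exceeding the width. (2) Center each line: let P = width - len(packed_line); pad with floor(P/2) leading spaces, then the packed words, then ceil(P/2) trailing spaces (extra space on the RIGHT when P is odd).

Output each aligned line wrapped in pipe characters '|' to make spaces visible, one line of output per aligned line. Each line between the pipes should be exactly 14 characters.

Line 1: ['a', 'will'] (min_width=6, slack=8)
Line 2: ['lightbulb'] (min_width=9, slack=5)
Line 3: ['orange', 'to'] (min_width=9, slack=5)
Line 4: ['evening'] (min_width=7, slack=7)
Line 5: ['message', 'matrix'] (min_width=14, slack=0)
Line 6: ['box', 'network'] (min_width=11, slack=3)
Line 7: ['pharmacy'] (min_width=8, slack=6)
Line 8: ['library', 'of'] (min_width=10, slack=4)
Line 9: ['dirty', 'keyboard'] (min_width=14, slack=0)
Line 10: ['tired'] (min_width=5, slack=9)

Answer: |    a will    |
|  lightbulb   |
|  orange to   |
|   evening    |
|message matrix|
| box network  |
|   pharmacy   |
|  library of  |
|dirty keyboard|
|    tired     |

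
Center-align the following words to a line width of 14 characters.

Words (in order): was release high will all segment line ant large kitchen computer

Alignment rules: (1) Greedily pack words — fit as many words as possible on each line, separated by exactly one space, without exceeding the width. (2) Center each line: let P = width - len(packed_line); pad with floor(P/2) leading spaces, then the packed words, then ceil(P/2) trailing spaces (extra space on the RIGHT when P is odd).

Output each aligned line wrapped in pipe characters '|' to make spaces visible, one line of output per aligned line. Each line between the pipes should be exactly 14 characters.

Line 1: ['was', 'release'] (min_width=11, slack=3)
Line 2: ['high', 'will', 'all'] (min_width=13, slack=1)
Line 3: ['segment', 'line'] (min_width=12, slack=2)
Line 4: ['ant', 'large'] (min_width=9, slack=5)
Line 5: ['kitchen'] (min_width=7, slack=7)
Line 6: ['computer'] (min_width=8, slack=6)

Answer: | was release  |
|high will all |
| segment line |
|  ant large   |
|   kitchen    |
|   computer   |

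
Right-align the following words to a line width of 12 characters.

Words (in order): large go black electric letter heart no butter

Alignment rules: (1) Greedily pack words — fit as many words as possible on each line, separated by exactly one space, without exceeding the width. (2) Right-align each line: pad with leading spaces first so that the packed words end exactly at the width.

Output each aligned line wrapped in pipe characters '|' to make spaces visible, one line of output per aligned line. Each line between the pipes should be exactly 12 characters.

Line 1: ['large', 'go'] (min_width=8, slack=4)
Line 2: ['black'] (min_width=5, slack=7)
Line 3: ['electric'] (min_width=8, slack=4)
Line 4: ['letter', 'heart'] (min_width=12, slack=0)
Line 5: ['no', 'butter'] (min_width=9, slack=3)

Answer: |    large go|
|       black|
|    electric|
|letter heart|
|   no butter|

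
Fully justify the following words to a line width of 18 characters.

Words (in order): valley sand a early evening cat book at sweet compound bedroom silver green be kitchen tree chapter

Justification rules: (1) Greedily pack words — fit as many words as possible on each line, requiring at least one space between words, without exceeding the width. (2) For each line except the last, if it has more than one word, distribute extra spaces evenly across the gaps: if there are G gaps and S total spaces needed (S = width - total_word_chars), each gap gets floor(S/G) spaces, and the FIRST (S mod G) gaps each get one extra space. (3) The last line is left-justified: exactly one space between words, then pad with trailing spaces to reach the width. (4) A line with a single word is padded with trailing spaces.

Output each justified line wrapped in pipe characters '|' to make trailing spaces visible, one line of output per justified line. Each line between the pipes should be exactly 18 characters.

Line 1: ['valley', 'sand', 'a'] (min_width=13, slack=5)
Line 2: ['early', 'evening', 'cat'] (min_width=17, slack=1)
Line 3: ['book', 'at', 'sweet'] (min_width=13, slack=5)
Line 4: ['compound', 'bedroom'] (min_width=16, slack=2)
Line 5: ['silver', 'green', 'be'] (min_width=15, slack=3)
Line 6: ['kitchen', 'tree'] (min_width=12, slack=6)
Line 7: ['chapter'] (min_width=7, slack=11)

Answer: |valley    sand   a|
|early  evening cat|
|book    at   sweet|
|compound   bedroom|
|silver   green  be|
|kitchen       tree|
|chapter           |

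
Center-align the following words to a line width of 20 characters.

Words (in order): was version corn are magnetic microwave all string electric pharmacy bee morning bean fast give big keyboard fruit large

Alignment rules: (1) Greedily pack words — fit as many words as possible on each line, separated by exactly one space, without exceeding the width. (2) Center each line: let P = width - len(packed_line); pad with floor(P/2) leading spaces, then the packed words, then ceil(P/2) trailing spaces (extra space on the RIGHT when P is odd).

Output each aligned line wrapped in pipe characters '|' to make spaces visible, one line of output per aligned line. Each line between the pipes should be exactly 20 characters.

Answer: |was version corn are|
| magnetic microwave |
|all string electric |
|pharmacy bee morning|
| bean fast give big |
|keyboard fruit large|

Derivation:
Line 1: ['was', 'version', 'corn', 'are'] (min_width=20, slack=0)
Line 2: ['magnetic', 'microwave'] (min_width=18, slack=2)
Line 3: ['all', 'string', 'electric'] (min_width=19, slack=1)
Line 4: ['pharmacy', 'bee', 'morning'] (min_width=20, slack=0)
Line 5: ['bean', 'fast', 'give', 'big'] (min_width=18, slack=2)
Line 6: ['keyboard', 'fruit', 'large'] (min_width=20, slack=0)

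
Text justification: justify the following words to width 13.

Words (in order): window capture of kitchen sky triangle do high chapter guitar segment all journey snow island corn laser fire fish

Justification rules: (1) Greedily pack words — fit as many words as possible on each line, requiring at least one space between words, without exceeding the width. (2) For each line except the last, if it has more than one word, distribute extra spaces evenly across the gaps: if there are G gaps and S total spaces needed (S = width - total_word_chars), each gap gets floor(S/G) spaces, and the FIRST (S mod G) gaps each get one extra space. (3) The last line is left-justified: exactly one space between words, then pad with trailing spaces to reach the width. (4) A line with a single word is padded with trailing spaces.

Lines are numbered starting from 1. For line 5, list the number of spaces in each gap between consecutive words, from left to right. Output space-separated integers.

Answer: 2

Derivation:
Line 1: ['window'] (min_width=6, slack=7)
Line 2: ['capture', 'of'] (min_width=10, slack=3)
Line 3: ['kitchen', 'sky'] (min_width=11, slack=2)
Line 4: ['triangle', 'do'] (min_width=11, slack=2)
Line 5: ['high', 'chapter'] (min_width=12, slack=1)
Line 6: ['guitar'] (min_width=6, slack=7)
Line 7: ['segment', 'all'] (min_width=11, slack=2)
Line 8: ['journey', 'snow'] (min_width=12, slack=1)
Line 9: ['island', 'corn'] (min_width=11, slack=2)
Line 10: ['laser', 'fire'] (min_width=10, slack=3)
Line 11: ['fish'] (min_width=4, slack=9)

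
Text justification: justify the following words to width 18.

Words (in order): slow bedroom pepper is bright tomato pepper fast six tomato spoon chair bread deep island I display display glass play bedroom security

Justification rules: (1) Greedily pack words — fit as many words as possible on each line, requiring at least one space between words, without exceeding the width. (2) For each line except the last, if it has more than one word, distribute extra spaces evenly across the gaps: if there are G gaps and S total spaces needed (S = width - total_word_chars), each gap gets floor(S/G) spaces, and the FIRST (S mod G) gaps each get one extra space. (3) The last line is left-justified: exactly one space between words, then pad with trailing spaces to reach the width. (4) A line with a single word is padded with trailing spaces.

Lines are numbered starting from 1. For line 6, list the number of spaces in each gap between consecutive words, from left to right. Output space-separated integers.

Answer: 2 2

Derivation:
Line 1: ['slow', 'bedroom'] (min_width=12, slack=6)
Line 2: ['pepper', 'is', 'bright'] (min_width=16, slack=2)
Line 3: ['tomato', 'pepper', 'fast'] (min_width=18, slack=0)
Line 4: ['six', 'tomato', 'spoon'] (min_width=16, slack=2)
Line 5: ['chair', 'bread', 'deep'] (min_width=16, slack=2)
Line 6: ['island', 'I', 'display'] (min_width=16, slack=2)
Line 7: ['display', 'glass', 'play'] (min_width=18, slack=0)
Line 8: ['bedroom', 'security'] (min_width=16, slack=2)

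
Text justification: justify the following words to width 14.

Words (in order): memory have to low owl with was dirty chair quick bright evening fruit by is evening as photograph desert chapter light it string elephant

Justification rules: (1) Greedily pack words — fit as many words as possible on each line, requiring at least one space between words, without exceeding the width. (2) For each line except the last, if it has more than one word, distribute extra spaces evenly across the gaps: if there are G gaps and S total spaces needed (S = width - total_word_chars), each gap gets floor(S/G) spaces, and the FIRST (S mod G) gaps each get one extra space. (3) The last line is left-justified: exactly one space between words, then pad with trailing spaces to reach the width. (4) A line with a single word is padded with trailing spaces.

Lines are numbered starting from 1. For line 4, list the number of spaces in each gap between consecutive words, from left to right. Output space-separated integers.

Line 1: ['memory', 'have', 'to'] (min_width=14, slack=0)
Line 2: ['low', 'owl', 'with'] (min_width=12, slack=2)
Line 3: ['was', 'dirty'] (min_width=9, slack=5)
Line 4: ['chair', 'quick'] (min_width=11, slack=3)
Line 5: ['bright', 'evening'] (min_width=14, slack=0)
Line 6: ['fruit', 'by', 'is'] (min_width=11, slack=3)
Line 7: ['evening', 'as'] (min_width=10, slack=4)
Line 8: ['photograph'] (min_width=10, slack=4)
Line 9: ['desert', 'chapter'] (min_width=14, slack=0)
Line 10: ['light', 'it'] (min_width=8, slack=6)
Line 11: ['string'] (min_width=6, slack=8)
Line 12: ['elephant'] (min_width=8, slack=6)

Answer: 4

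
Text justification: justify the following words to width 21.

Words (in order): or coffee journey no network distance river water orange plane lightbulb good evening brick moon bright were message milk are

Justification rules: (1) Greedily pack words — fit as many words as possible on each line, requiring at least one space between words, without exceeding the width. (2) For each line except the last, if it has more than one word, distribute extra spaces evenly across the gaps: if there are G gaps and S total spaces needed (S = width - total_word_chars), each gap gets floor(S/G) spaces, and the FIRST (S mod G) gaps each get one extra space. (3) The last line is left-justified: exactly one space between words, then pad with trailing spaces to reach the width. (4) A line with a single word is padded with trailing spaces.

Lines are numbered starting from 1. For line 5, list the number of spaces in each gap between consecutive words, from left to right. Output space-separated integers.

Answer: 3 2

Derivation:
Line 1: ['or', 'coffee', 'journey', 'no'] (min_width=20, slack=1)
Line 2: ['network', 'distance'] (min_width=16, slack=5)
Line 3: ['river', 'water', 'orange'] (min_width=18, slack=3)
Line 4: ['plane', 'lightbulb', 'good'] (min_width=20, slack=1)
Line 5: ['evening', 'brick', 'moon'] (min_width=18, slack=3)
Line 6: ['bright', 'were', 'message'] (min_width=19, slack=2)
Line 7: ['milk', 'are'] (min_width=8, slack=13)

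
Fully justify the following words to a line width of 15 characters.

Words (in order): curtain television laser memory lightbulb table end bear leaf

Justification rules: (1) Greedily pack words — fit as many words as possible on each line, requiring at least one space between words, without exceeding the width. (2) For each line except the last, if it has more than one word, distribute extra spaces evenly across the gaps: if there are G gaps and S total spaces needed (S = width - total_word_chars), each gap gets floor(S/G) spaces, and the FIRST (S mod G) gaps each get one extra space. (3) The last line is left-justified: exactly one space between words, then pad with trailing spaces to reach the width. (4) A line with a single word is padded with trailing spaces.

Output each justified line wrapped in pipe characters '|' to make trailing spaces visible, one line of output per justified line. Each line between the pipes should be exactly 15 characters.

Answer: |curtain        |
|television     |
|laser    memory|
|lightbulb table|
|end bear leaf  |

Derivation:
Line 1: ['curtain'] (min_width=7, slack=8)
Line 2: ['television'] (min_width=10, slack=5)
Line 3: ['laser', 'memory'] (min_width=12, slack=3)
Line 4: ['lightbulb', 'table'] (min_width=15, slack=0)
Line 5: ['end', 'bear', 'leaf'] (min_width=13, slack=2)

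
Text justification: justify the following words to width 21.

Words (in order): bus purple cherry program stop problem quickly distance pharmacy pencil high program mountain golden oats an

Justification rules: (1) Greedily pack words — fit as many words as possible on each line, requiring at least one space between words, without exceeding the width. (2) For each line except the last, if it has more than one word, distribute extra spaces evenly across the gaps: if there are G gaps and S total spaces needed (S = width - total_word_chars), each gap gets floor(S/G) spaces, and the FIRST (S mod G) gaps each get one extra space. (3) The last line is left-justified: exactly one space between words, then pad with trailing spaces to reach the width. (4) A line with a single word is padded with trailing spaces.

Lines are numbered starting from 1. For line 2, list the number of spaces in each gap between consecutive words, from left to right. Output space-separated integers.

Line 1: ['bus', 'purple', 'cherry'] (min_width=17, slack=4)
Line 2: ['program', 'stop', 'problem'] (min_width=20, slack=1)
Line 3: ['quickly', 'distance'] (min_width=16, slack=5)
Line 4: ['pharmacy', 'pencil', 'high'] (min_width=20, slack=1)
Line 5: ['program', 'mountain'] (min_width=16, slack=5)
Line 6: ['golden', 'oats', 'an'] (min_width=14, slack=7)

Answer: 2 1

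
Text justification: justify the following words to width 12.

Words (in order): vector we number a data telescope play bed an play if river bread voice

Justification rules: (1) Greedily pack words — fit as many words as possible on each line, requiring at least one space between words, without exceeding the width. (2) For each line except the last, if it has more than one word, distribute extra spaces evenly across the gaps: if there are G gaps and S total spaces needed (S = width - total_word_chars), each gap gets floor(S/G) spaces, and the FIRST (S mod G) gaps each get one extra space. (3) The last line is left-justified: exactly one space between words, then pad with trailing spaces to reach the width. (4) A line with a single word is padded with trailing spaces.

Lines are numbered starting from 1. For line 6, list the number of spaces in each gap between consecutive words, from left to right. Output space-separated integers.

Answer: 6

Derivation:
Line 1: ['vector', 'we'] (min_width=9, slack=3)
Line 2: ['number', 'a'] (min_width=8, slack=4)
Line 3: ['data'] (min_width=4, slack=8)
Line 4: ['telescope'] (min_width=9, slack=3)
Line 5: ['play', 'bed', 'an'] (min_width=11, slack=1)
Line 6: ['play', 'if'] (min_width=7, slack=5)
Line 7: ['river', 'bread'] (min_width=11, slack=1)
Line 8: ['voice'] (min_width=5, slack=7)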